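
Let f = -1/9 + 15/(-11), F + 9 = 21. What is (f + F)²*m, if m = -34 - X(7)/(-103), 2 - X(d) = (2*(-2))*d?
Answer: -3769772608/1009503 ≈ -3734.3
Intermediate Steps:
F = 12 (F = -9 + 21 = 12)
f = -146/99 (f = -1*⅑ + 15*(-1/11) = -⅑ - 15/11 = -146/99 ≈ -1.4747)
X(d) = 2 + 4*d (X(d) = 2 - 2*(-2)*d = 2 - (-4)*d = 2 + 4*d)
m = -3472/103 (m = -34 - (2 + 4*7)/(-103) = -34 - (2 + 28)*(-1)/103 = -34 - 30*(-1)/103 = -34 - 1*(-30/103) = -34 + 30/103 = -3472/103 ≈ -33.709)
(f + F)²*m = (-146/99 + 12)²*(-3472/103) = (1042/99)²*(-3472/103) = (1085764/9801)*(-3472/103) = -3769772608/1009503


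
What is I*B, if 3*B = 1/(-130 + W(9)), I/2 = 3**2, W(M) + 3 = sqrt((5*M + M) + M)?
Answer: -57/1259 - 9*sqrt(7)/8813 ≈ -0.047976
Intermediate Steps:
W(M) = -3 + sqrt(7)*sqrt(M) (W(M) = -3 + sqrt((5*M + M) + M) = -3 + sqrt(6*M + M) = -3 + sqrt(7*M) = -3 + sqrt(7)*sqrt(M))
I = 18 (I = 2*3**2 = 2*9 = 18)
B = 1/(3*(-133 + 3*sqrt(7))) (B = 1/(3*(-130 + (-3 + sqrt(7)*sqrt(9)))) = 1/(3*(-130 + (-3 + sqrt(7)*3))) = 1/(3*(-130 + (-3 + 3*sqrt(7)))) = 1/(3*(-133 + 3*sqrt(7))) ≈ -0.0026653)
I*B = 18*(-19/7554 - sqrt(7)/17626) = -57/1259 - 9*sqrt(7)/8813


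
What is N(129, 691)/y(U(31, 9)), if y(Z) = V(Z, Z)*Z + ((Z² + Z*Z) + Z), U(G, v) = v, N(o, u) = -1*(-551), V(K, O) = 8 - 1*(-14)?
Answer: 551/369 ≈ 1.4932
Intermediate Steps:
V(K, O) = 22 (V(K, O) = 8 + 14 = 22)
N(o, u) = 551
y(Z) = 2*Z² + 23*Z (y(Z) = 22*Z + ((Z² + Z*Z) + Z) = 22*Z + ((Z² + Z²) + Z) = 22*Z + (2*Z² + Z) = 22*Z + (Z + 2*Z²) = 2*Z² + 23*Z)
N(129, 691)/y(U(31, 9)) = 551/((9*(23 + 2*9))) = 551/((9*(23 + 18))) = 551/((9*41)) = 551/369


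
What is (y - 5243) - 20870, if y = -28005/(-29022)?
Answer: -252607827/9674 ≈ -26112.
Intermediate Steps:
y = 9335/9674 (y = -28005*(-1/29022) = 9335/9674 ≈ 0.96496)
(y - 5243) - 20870 = (9335/9674 - 5243) - 20870 = -50711447/9674 - 20870 = -252607827/9674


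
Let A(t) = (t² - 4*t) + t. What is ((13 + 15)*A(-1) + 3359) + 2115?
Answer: 5586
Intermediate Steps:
A(t) = t² - 3*t
((13 + 15)*A(-1) + 3359) + 2115 = ((13 + 15)*(-(-3 - 1)) + 3359) + 2115 = (28*(-1*(-4)) + 3359) + 2115 = (28*4 + 3359) + 2115 = (112 + 3359) + 2115 = 3471 + 2115 = 5586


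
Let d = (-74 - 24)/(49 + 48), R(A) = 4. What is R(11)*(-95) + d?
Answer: -36958/97 ≈ -381.01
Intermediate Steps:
d = -98/97 ≈ -1.0103
R(11)*(-95) + d = 4*(-95) - 98/97 = -380 - 98/97 = -36958/97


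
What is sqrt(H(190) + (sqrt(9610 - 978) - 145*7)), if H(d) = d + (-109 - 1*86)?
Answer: sqrt(-1020 + 2*sqrt(2158)) ≈ 30.448*I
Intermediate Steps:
H(d) = -195 + d (H(d) = d + (-109 - 86) = d - 195 = -195 + d)
sqrt(H(190) + (sqrt(9610 - 978) - 145*7)) = sqrt((-195 + 190) + (sqrt(9610 - 978) - 145*7)) = sqrt(-5 + (sqrt(8632) - 1*1015)) = sqrt(-5 + (2*sqrt(2158) - 1015)) = sqrt(-5 + (-1015 + 2*sqrt(2158))) = sqrt(-1020 + 2*sqrt(2158))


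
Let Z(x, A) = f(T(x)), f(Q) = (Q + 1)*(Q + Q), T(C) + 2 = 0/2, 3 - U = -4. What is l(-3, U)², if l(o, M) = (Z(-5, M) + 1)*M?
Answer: 1225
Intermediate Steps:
U = 7 (U = 3 - 1*(-4) = 3 + 4 = 7)
T(C) = -2 (T(C) = -2 + 0/2 = -2 + 0*(½) = -2 + 0 = -2)
f(Q) = 2*Q*(1 + Q) (f(Q) = (1 + Q)*(2*Q) = 2*Q*(1 + Q))
Z(x, A) = 4 (Z(x, A) = 2*(-2)*(1 - 2) = 2*(-2)*(-1) = 4)
l(o, M) = 5*M (l(o, M) = (4 + 1)*M = 5*M)
l(-3, U)² = (5*7)² = 35² = 1225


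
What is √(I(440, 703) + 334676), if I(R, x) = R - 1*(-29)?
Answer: √335145 ≈ 578.92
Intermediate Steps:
I(R, x) = 29 + R (I(R, x) = R + 29 = 29 + R)
√(I(440, 703) + 334676) = √((29 + 440) + 334676) = √(469 + 334676) = √335145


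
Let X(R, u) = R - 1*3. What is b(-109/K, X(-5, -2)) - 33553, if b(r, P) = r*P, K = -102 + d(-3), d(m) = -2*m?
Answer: -402745/12 ≈ -33562.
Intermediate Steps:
X(R, u) = -3 + R (X(R, u) = R - 3 = -3 + R)
K = -96 (K = -102 - 2*(-3) = -102 + 6 = -96)
b(r, P) = P*r
b(-109/K, X(-5, -2)) - 33553 = (-3 - 5)*(-109/(-96)) - 33553 = -(-872)*(-1)/96 - 33553 = -8*109/96 - 33553 = -109/12 - 33553 = -402745/12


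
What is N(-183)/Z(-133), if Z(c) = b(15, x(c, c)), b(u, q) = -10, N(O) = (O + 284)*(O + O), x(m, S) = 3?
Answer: 18483/5 ≈ 3696.6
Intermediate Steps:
N(O) = 2*O*(284 + O) (N(O) = (284 + O)*(2*O) = 2*O*(284 + O))
Z(c) = -10
N(-183)/Z(-133) = (2*(-183)*(284 - 183))/(-10) = (2*(-183)*101)*(-1/10) = -36966*(-1/10) = 18483/5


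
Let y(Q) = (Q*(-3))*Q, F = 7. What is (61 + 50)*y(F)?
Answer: -16317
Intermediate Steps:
y(Q) = -3*Q² (y(Q) = (-3*Q)*Q = -3*Q²)
(61 + 50)*y(F) = (61 + 50)*(-3*7²) = 111*(-3*49) = 111*(-147) = -16317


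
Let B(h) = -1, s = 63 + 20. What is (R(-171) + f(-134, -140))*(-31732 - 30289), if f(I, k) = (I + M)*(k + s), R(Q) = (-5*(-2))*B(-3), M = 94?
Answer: -140787670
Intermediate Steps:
s = 83
R(Q) = -10 (R(Q) = -5*(-2)*(-1) = 10*(-1) = -10)
f(I, k) = (83 + k)*(94 + I) (f(I, k) = (I + 94)*(k + 83) = (94 + I)*(83 + k) = (83 + k)*(94 + I))
(R(-171) + f(-134, -140))*(-31732 - 30289) = (-10 + (7802 + 83*(-134) + 94*(-140) - 134*(-140)))*(-31732 - 30289) = (-10 + (7802 - 11122 - 13160 + 18760))*(-62021) = (-10 + 2280)*(-62021) = 2270*(-62021) = -140787670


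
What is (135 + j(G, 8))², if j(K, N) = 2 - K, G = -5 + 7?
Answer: 18225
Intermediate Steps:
G = 2
(135 + j(G, 8))² = (135 + (2 - 1*2))² = (135 + (2 - 2))² = (135 + 0)² = 135² = 18225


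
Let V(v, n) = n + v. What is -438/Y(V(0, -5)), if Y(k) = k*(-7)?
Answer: -438/35 ≈ -12.514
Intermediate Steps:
Y(k) = -7*k
-438/Y(V(0, -5)) = -438/((-7*(-5 + 0))) = -438/((-7*(-5))) = -438/35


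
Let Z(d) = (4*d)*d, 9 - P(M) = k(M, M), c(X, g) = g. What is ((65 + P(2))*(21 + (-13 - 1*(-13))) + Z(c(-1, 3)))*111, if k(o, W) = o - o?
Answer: 176490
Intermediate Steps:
k(o, W) = 0
P(M) = 9 (P(M) = 9 - 1*0 = 9 + 0 = 9)
Z(d) = 4*d²
((65 + P(2))*(21 + (-13 - 1*(-13))) + Z(c(-1, 3)))*111 = ((65 + 9)*(21 + (-13 - 1*(-13))) + 4*3²)*111 = (74*(21 + (-13 + 13)) + 4*9)*111 = (74*(21 + 0) + 36)*111 = (74*21 + 36)*111 = (1554 + 36)*111 = 1590*111 = 176490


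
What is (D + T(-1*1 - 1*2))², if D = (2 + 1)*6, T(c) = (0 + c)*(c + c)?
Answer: 1296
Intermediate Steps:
T(c) = 2*c² (T(c) = c*(2*c) = 2*c²)
D = 18 (D = 3*6 = 18)
(D + T(-1*1 - 1*2))² = (18 + 2*(-1*1 - 1*2)²)² = (18 + 2*(-1 - 2)²)² = (18 + 2*(-3)²)² = (18 + 2*9)² = (18 + 18)² = 36² = 1296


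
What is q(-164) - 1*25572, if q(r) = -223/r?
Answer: -4193585/164 ≈ -25571.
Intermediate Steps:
q(-164) - 1*25572 = -223/(-164) - 1*25572 = -223*(-1/164) - 25572 = 223/164 - 25572 = -4193585/164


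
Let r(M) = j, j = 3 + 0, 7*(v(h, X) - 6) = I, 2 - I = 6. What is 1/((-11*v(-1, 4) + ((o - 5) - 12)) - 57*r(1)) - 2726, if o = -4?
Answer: -4803219/1762 ≈ -2726.0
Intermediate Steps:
I = -4 (I = 2 - 1*6 = 2 - 6 = -4)
v(h, X) = 38/7 (v(h, X) = 6 + (⅐)*(-4) = 6 - 4/7 = 38/7)
j = 3
r(M) = 3
1/((-11*v(-1, 4) + ((o - 5) - 12)) - 57*r(1)) - 2726 = 1/((-11*38/7 + ((-4 - 5) - 12)) - 57*3) - 2726 = 1/((-418/7 + (-9 - 12)) - 171) - 2726 = 1/((-418/7 - 21) - 171) - 2726 = 1/(-565/7 - 171) - 2726 = 1/(-1762/7) - 2726 = -7/1762 - 2726 = -4803219/1762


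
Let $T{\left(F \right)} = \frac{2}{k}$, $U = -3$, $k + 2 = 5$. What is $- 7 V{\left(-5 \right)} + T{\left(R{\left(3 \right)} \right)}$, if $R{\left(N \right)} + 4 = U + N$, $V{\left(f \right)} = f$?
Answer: $\frac{107}{3} \approx 35.667$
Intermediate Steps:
$k = 3$ ($k = -2 + 5 = 3$)
$R{\left(N \right)} = -7 + N$ ($R{\left(N \right)} = -4 + \left(-3 + N\right) = -7 + N$)
$T{\left(F \right)} = \frac{2}{3}$
$- 7 V{\left(-5 \right)} + T{\left(R{\left(3 \right)} \right)} = \left(-7\right) \left(-5\right) + \frac{2}{3} = 35 + \frac{2}{3} = \frac{107}{3}$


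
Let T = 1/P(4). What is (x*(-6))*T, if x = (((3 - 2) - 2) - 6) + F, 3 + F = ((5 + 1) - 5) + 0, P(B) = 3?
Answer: 18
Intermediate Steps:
F = -2 (F = -3 + (((5 + 1) - 5) + 0) = -3 + ((6 - 5) + 0) = -3 + (1 + 0) = -3 + 1 = -2)
x = -9 (x = (((3 - 2) - 2) - 6) - 2 = ((1 - 2) - 6) - 2 = (-1 - 6) - 2 = -7 - 2 = -9)
T = 1/3 ≈ 0.33333
(x*(-6))*T = -9*(-6)*(1/3) = 54*(1/3) = 18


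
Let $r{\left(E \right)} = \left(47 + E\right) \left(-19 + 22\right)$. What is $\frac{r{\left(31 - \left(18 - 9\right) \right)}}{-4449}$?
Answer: $- \frac{69}{1483} \approx -0.046527$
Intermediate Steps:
$r{\left(E \right)} = 141 + 3 E$ ($r{\left(E \right)} = \left(47 + E\right) 3 = 141 + 3 E$)
$\frac{r{\left(31 - \left(18 - 9\right) \right)}}{-4449} = \frac{141 + 3 \left(31 - \left(18 - 9\right)\right)}{-4449} = \left(141 + 3 \left(31 - \left(18 - 9\right)\right)\right) \left(- \frac{1}{4449}\right) = \left(141 + 3 \left(31 - 9\right)\right) \left(- \frac{1}{4449}\right) = \left(141 + 3 \cdot 22\right) \left(- \frac{1}{4449}\right) = \left(141 + 66\right) \left(- \frac{1}{4449}\right) = 207 \left(- \frac{1}{4449}\right) = - \frac{69}{1483}$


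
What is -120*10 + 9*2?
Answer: -1182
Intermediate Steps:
-120*10 + 9*2 = -1200 + 18 = -1182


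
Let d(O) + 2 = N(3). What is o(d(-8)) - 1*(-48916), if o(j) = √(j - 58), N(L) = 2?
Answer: 48916 + I*√58 ≈ 48916.0 + 7.6158*I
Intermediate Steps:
d(O) = 0 (d(O) = -2 + 2 = 0)
o(j) = √(-58 + j)
o(d(-8)) - 1*(-48916) = √(-58 + 0) - 1*(-48916) = √(-58) + 48916 = I*√58 + 48916 = 48916 + I*√58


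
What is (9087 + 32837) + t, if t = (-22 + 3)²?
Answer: 42285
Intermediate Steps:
t = 361 (t = (-19)² = 361)
(9087 + 32837) + t = (9087 + 32837) + 361 = 41924 + 361 = 42285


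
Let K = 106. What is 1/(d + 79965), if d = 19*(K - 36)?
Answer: 1/81295 ≈ 1.2301e-5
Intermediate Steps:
d = 1330 (d = 19*(106 - 36) = 19*70 = 1330)
1/(d + 79965) = 1/(1330 + 79965) = 1/81295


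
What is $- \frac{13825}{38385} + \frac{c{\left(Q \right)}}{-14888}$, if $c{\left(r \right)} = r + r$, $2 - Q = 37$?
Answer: $- \frac{20313965}{57147588} \approx -0.35546$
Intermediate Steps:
$Q = -35$ ($Q = 2 - 37 = -35$)
$c{\left(r \right)} = 2 r$
$- \frac{13825}{38385} + \frac{c{\left(Q \right)}}{-14888} = - \frac{13825}{38385} + \frac{2 \left(-35\right)}{-14888} = \left(-13825\right) \frac{1}{38385} - - \frac{35}{7444} = - \frac{2765}{7677} + \frac{35}{7444} = - \frac{20313965}{57147588}$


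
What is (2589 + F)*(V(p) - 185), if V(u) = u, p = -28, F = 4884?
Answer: -1591749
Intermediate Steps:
(2589 + F)*(V(p) - 185) = (2589 + 4884)*(-28 - 185) = 7473*(-213) = -1591749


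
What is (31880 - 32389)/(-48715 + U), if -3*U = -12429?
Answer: 509/44572 ≈ 0.011420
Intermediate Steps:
U = 4143 (U = -1/3*(-12429) = 4143)
(31880 - 32389)/(-48715 + U) = (31880 - 32389)/(-48715 + 4143) = -509/(-44572) = -509*(-1/44572) = 509/44572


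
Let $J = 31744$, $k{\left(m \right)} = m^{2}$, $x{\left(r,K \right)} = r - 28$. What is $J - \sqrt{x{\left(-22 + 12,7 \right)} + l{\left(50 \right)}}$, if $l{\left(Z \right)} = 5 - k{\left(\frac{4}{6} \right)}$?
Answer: $31744 - \frac{i \sqrt{301}}{3} \approx 31744.0 - 5.7831 i$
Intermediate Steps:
$x{\left(r,K \right)} = -28 + r$ ($x{\left(r,K \right)} = r - 28 = -28 + r$)
$l{\left(Z \right)} = \frac{41}{9}$ ($l{\left(Z \right)} = 5 - \left(\frac{4}{6}\right)^{2} = 5 - \left(4 \cdot \frac{1}{6}\right)^{2} = 5 - \left(\frac{2}{3}\right)^{2} = 5 - \frac{4}{9} = \frac{41}{9}$)
$J - \sqrt{x{\left(-22 + 12,7 \right)} + l{\left(50 \right)}} = 31744 - \sqrt{\left(-28 + \left(-22 + 12\right)\right) + \frac{41}{9}} = 31744 - \sqrt{\left(-28 - 10\right) + \frac{41}{9}} = 31744 - \sqrt{-38 + \frac{41}{9}} = 31744 - \sqrt{- \frac{301}{9}} = 31744 - \frac{i \sqrt{301}}{3}$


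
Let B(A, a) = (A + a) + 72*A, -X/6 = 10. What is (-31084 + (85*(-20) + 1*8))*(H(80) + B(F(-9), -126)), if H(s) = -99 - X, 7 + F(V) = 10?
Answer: -1769904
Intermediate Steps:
X = -60 (X = -6*10 = -60)
F(V) = 3 (F(V) = -7 + 10 = 3)
B(A, a) = a + 73*A
H(s) = -39 (H(s) = -99 - 1*(-60) = -99 + 60 = -39)
(-31084 + (85*(-20) + 1*8))*(H(80) + B(F(-9), -126)) = (-31084 + (85*(-20) + 1*8))*(-39 + (-126 + 73*3)) = (-31084 + (-1700 + 8))*(-39 + (-126 + 219)) = (-31084 - 1692)*(-39 + 93) = -32776*54 = -1769904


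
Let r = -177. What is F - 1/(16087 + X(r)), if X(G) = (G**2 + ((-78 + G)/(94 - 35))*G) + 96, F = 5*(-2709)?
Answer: -653911966/48277 ≈ -13545.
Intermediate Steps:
F = -13545
X(G) = 96 + G**2 + G*(-78/59 + G/59) (X(G) = (G**2 + ((-78 + G)/59)*G) + 96 = (G**2 + ((-78 + G)*(1/59))*G) + 96 = (G**2 + (-78/59 + G/59)*G) + 96 = (G**2 + G*(-78/59 + G/59)) + 96 = 96 + G**2 + G*(-78/59 + G/59))
F - 1/(16087 + X(r)) = -13545 - 1/(16087 + (96 - 78/59*(-177) + (60/59)*(-177)**2)) = -13545 - 1/(16087 + (96 + 234 + (60/59)*31329)) = -13545 - 1/(16087 + (96 + 234 + 31860)) = -13545 - 1/(16087 + 32190) = -13545 - 1/48277 = -653911966/48277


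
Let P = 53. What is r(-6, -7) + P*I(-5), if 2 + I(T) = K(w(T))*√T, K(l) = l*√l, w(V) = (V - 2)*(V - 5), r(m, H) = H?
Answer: -113 + 18550*I*√14 ≈ -113.0 + 69408.0*I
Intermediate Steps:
w(V) = (-5 + V)*(-2 + V) (w(V) = (-2 + V)*(-5 + V) = (-5 + V)*(-2 + V))
K(l) = l^(3/2)
I(T) = -2 + √T*(10 + T² - 7*T)^(3/2) (I(T) = -2 + (10 + T² - 7*T)^(3/2)*√T = -2 + √T*(10 + T² - 7*T)^(3/2))
r(-6, -7) + P*I(-5) = -7 + 53*(-2 + √(-5)*(10 + (-5)² - 7*(-5))^(3/2)) = -7 + 53*(-2 + (I*√5)*(10 + 25 + 35)^(3/2)) = -7 + 53*(-2 + (I*√5)*70^(3/2)) = -7 + 53*(-2 + (I*√5)*(70*√70)) = -7 + 53*(-2 + 350*I*√14) = -7 + (-106 + 18550*I*√14) = -113 + 18550*I*√14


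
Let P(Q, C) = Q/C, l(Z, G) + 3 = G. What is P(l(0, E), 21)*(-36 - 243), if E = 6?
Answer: -279/7 ≈ -39.857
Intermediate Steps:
l(Z, G) = -3 + G
P(l(0, E), 21)*(-36 - 243) = ((-3 + 6)/21)*(-36 - 243) = (3*(1/21))*(-279) = (1/7)*(-279) = -279/7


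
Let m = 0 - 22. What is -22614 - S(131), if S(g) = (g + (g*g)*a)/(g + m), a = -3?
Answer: -2413574/109 ≈ -22143.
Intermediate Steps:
m = -22
S(g) = (g - 3*g**2)/(-22 + g) (S(g) = (g + (g*g)*(-3))/(g - 22) = (g + g**2*(-3))/(-22 + g) = (g - 3*g**2)/(-22 + g))
-22614 - S(131) = -22614 - 131*(1 - 3*131)/(-22 + 131) = -22614 - 131*(1 - 393)/109 = -22614 - 131*(-392)/109 = -22614 - 1*(-51352/109) = -22614 + 51352/109 = -2413574/109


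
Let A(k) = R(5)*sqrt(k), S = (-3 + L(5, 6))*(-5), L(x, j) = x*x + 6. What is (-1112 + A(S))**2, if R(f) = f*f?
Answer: 1149044 - 111200*I*sqrt(35) ≈ 1.149e+6 - 6.5787e+5*I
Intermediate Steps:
R(f) = f**2
L(x, j) = 6 + x**2 (L(x, j) = x**2 + 6 = 6 + x**2)
S = -140 (S = (-3 + (6 + 5**2))*(-5) = (-3 + (6 + 25))*(-5) = (-3 + 31)*(-5) = 28*(-5) = -140)
A(k) = 25*sqrt(k) (A(k) = 5**2*sqrt(k) = 25*sqrt(k))
(-1112 + A(S))**2 = (-1112 + 25*sqrt(-140))**2 = (-1112 + 25*(2*I*sqrt(35)))**2 = (-1112 + 50*I*sqrt(35))**2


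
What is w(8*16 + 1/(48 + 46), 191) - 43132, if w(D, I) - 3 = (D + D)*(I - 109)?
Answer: -1040357/47 ≈ -22135.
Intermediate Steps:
w(D, I) = 3 + 2*D*(-109 + I) (w(D, I) = 3 + (D + D)*(I - 109) = 3 + (2*D)*(-109 + I) = 3 + 2*D*(-109 + I))
w(8*16 + 1/(48 + 46), 191) - 43132 = (3 - 218*(8*16 + 1/(48 + 46)) + 2*(8*16 + 1/(48 + 46))*191) - 43132 = (3 - 218*(128 + 1/94) + 2*(128 + 1/94)*191) - 43132 = (3 - 218*12033/94 + 2*(12033/94)*191) - 43132 = (3 - 1311597/47 + 2298303/47) - 43132 = 986847/47 - 43132 = -1040357/47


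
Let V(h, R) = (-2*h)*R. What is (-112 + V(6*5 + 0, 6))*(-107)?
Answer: 50504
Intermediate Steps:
V(h, R) = -2*R*h
(-112 + V(6*5 + 0, 6))*(-107) = (-112 - 2*6*(6*5 + 0))*(-107) = (-112 - 2*6*(30 + 0))*(-107) = (-112 - 2*6*30)*(-107) = (-112 - 360)*(-107) = -472*(-107) = 50504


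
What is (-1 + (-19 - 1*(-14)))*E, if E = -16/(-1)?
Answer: -96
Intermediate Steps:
E = 16 (E = -16*(-1) = 16)
(-1 + (-19 - 1*(-14)))*E = (-1 + (-19 - 1*(-14)))*16 = (-1 + (-19 + 14))*16 = (-1 - 5)*16 = -6*16 = -96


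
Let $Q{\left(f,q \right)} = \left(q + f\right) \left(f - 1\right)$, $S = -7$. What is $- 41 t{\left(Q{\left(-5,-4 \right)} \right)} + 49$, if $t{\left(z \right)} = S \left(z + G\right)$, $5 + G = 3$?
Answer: $14973$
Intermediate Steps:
$G = -2$ ($G = -5 + 3 = -2$)
$Q{\left(f,q \right)} = \left(-1 + f\right) \left(f + q\right)$ ($Q{\left(f,q \right)} = \left(f + q\right) \left(-1 + f\right) = \left(-1 + f\right) \left(f + q\right)$)
$t{\left(z \right)} = 14 - 7 z$ ($t{\left(z \right)} = - 7 \left(z - 2\right) = - 7 \left(-2 + z\right) = 14 - 7 z$)
$- 41 t{\left(Q{\left(-5,-4 \right)} \right)} + 49 = - 41 \left(14 - 7 \left(\left(-5\right)^{2} - -5 - -4 - -20\right)\right) + 49 = - 41 \left(14 - 7 \left(25 + 5 + 4 + 20\right)\right) + 49 = - 41 \left(14 - 378\right) + 49 = \left(-41\right) \left(-364\right) + 49 = 14924 + 49 = 14973$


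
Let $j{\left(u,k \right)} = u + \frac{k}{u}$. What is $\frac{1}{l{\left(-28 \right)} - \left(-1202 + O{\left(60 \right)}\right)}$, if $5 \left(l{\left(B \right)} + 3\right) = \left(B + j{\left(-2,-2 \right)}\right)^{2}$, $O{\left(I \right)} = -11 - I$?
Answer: $\frac{5}{7191} \approx 0.00069531$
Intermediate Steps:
$l{\left(B \right)} = -3 + \frac{\left(-1 + B\right)^{2}}{5}$ ($l{\left(B \right)} = -3 + \frac{\left(B - \left(2 + \frac{2}{-2}\right)\right)^{2}}{5} = -3 + \frac{\left(B - 1\right)^{2}}{5} = -3 + \frac{\left(-1 + B\right)^{2}}{5}$)
$\frac{1}{l{\left(-28 \right)} - \left(-1202 + O{\left(60 \right)}\right)} = \frac{1}{\left(-3 + \frac{\left(-1 - 28\right)^{2}}{5}\right) + \left(1202 - \left(-11 - 60\right)\right)} = \frac{1}{\left(-3 + \frac{\left(-29\right)^{2}}{5}\right) + \left(1202 - \left(-11 - 60\right)\right)} = \frac{1}{\left(-3 + \frac{1}{5} \cdot 841\right) + \left(1202 - -71\right)} = \frac{1}{\left(-3 + \frac{841}{5}\right) + \left(1202 + 71\right)} = \frac{1}{\frac{826}{5} + 1273} = \frac{1}{\frac{7191}{5}} = \frac{5}{7191}$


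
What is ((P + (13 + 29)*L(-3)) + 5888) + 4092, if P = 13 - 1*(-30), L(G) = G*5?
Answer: 9393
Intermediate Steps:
L(G) = 5*G
P = 43 (P = 13 + 30 = 43)
((P + (13 + 29)*L(-3)) + 5888) + 4092 = ((43 + (13 + 29)*(5*(-3))) + 5888) + 4092 = ((43 + 42*(-15)) + 5888) + 4092 = ((43 - 630) + 5888) + 4092 = (-587 + 5888) + 4092 = 5301 + 4092 = 9393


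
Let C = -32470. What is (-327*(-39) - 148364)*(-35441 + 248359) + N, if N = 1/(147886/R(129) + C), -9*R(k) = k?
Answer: -53124390761297507/1839868 ≈ -2.8874e+10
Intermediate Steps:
R(k) = -k/9
N = -43/1839868 (N = 1/(147886/((-⅑*129)) - 32470) = 1/(147886/(-43/3) - 32470) = 1/(147886*(-3/43) - 32470) = 1/(-443658/43 - 32470) = 1/(-1839868/43) = -43/1839868 ≈ -2.3371e-5)
(-327*(-39) - 148364)*(-35441 + 248359) + N = (-327*(-39) - 148364)*(-35441 + 248359) - 43/1839868 = (12753 - 148364)*212918 - 43/1839868 = -135611*212918 - 43/1839868 = -28874022898 - 43/1839868 = -53124390761297507/1839868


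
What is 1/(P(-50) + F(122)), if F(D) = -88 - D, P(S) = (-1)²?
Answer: -1/209 ≈ -0.0047847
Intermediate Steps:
P(S) = 1
1/(P(-50) + F(122)) = 1/(1 + (-88 - 1*122)) = 1/(1 + (-88 - 122)) = 1/(1 - 210) = 1/(-209) = -1/209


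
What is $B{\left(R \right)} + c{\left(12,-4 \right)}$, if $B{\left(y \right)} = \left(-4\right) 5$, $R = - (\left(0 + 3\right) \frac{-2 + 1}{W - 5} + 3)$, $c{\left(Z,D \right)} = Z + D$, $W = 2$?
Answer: $-12$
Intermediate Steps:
$c{\left(Z,D \right)} = D + Z$
$R = -4$ ($R = - (\left(0 + 3\right) \frac{-2 + 1}{2 - 5} + 3) = - (3 \left(- \frac{1}{-3}\right) + 3) = - (3 \left(\left(-1\right) \left(- \frac{1}{3}\right)\right) + 3) = - (3 \cdot \frac{1}{3} + 3) = - (1 + 3) = \left(-1\right) 4 = -4$)
$B{\left(y \right)} = -20$
$B{\left(R \right)} + c{\left(12,-4 \right)} = -20 + \left(-4 + 12\right) = -20 + 8 = -12$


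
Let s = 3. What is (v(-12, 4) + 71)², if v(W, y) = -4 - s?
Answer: 4096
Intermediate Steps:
v(W, y) = -7 (v(W, y) = -4 - 1*3 = -4 - 3 = -7)
(v(-12, 4) + 71)² = (-7 + 71)² = 64² = 4096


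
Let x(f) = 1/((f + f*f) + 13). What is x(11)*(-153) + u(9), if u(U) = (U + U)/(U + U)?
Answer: -8/145 ≈ -0.055172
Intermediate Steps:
u(U) = 1 (u(U) = (2*U)/((2*U)) = (2*U)*(1/(2*U)) = 1)
x(f) = 1/(13 + f + f**2) (x(f) = 1/((f + f**2) + 13) = 1/(13 + f + f**2))
x(11)*(-153) + u(9) = -153/(13 + 11 + 11**2) + 1 = -153/(13 + 11 + 121) + 1 = -153/145 + 1 = -8/145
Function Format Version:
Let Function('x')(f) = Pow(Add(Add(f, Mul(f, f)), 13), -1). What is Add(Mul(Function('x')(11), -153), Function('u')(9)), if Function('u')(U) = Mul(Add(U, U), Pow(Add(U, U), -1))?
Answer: Rational(-8, 145) ≈ -0.055172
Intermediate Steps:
Function('u')(U) = 1 (Function('u')(U) = Mul(Mul(2, U), Pow(Mul(2, U), -1)) = Mul(Mul(2, U), Mul(Rational(1, 2), Pow(U, -1))) = 1)
Function('x')(f) = Pow(Add(13, f, Pow(f, 2)), -1) (Function('x')(f) = Pow(Add(Add(f, Pow(f, 2)), 13), -1) = Pow(Add(13, f, Pow(f, 2)), -1))
Add(Mul(Function('x')(11), -153), Function('u')(9)) = Add(Mul(Pow(Add(13, 11, Pow(11, 2)), -1), -153), 1) = Add(Mul(Pow(Add(13, 11, 121), -1), -153), 1) = Add(Mul(Pow(145, -1), -153), 1) = Add(Mul(Rational(1, 145), -153), 1) = Add(Rational(-153, 145), 1) = Rational(-8, 145)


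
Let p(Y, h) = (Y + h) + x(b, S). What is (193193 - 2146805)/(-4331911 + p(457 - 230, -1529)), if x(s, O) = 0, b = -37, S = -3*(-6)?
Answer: 1953612/4333213 ≈ 0.45085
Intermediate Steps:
S = 18
p(Y, h) = Y + h (p(Y, h) = (Y + h) + 0 = Y + h)
(193193 - 2146805)/(-4331911 + p(457 - 230, -1529)) = (193193 - 2146805)/(-4331911 + ((457 - 230) - 1529)) = -1953612/(-4331911 + (227 - 1529)) = -1953612/(-4331911 - 1302) = -1953612/(-4333213) = -1953612*(-1/4333213) = 1953612/4333213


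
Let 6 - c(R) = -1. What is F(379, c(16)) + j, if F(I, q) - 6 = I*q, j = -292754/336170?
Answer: 446791638/168085 ≈ 2658.1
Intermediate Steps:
c(R) = 7 (c(R) = 6 - 1*(-1) = 6 + 1 = 7)
j = -146377/168085 (j = -292754*1/336170 = -146377/168085 ≈ -0.87085)
F(I, q) = 6 + I*q
F(379, c(16)) + j = (6 + 379*7) - 146377/168085 = (6 + 2653) - 146377/168085 = 2659 - 146377/168085 = 446791638/168085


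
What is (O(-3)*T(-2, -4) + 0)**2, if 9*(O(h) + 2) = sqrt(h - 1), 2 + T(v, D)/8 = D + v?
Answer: 1310720/81 - 32768*I/9 ≈ 16182.0 - 3640.9*I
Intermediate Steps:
T(v, D) = -16 + 8*D + 8*v (T(v, D) = -16 + 8*(D + v) = -16 + (8*D + 8*v) = -16 + 8*D + 8*v)
O(h) = -2 + sqrt(-1 + h)/9 (O(h) = -2 + sqrt(h - 1)/9 = -2 + sqrt(-1 + h)/9)
(O(-3)*T(-2, -4) + 0)**2 = ((-2 + sqrt(-1 - 3)/9)*(-16 + 8*(-4) + 8*(-2)) + 0)**2 = ((-2 + sqrt(-4)/9)*(-16 - 32 - 16) + 0)**2 = ((-2 + (2*I)/9)*(-64) + 0)**2 = ((-2 + 2*I/9)*(-64) + 0)**2 = ((128 - 128*I/9) + 0)**2 = (128 - 128*I/9)**2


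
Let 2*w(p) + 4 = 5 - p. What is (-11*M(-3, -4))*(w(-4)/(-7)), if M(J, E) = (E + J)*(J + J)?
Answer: 165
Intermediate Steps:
w(p) = ½ - p/2 (w(p) = -2 + (5 - p)/2 = -2 + (5/2 - p/2) = ½ - p/2)
M(J, E) = 2*J*(E + J) (M(J, E) = (E + J)*(2*J) = 2*J*(E + J))
(-11*M(-3, -4))*(w(-4)/(-7)) = (-22*(-3)*(-4 - 3))*((½ - ½*(-4))/(-7)) = (-22*(-3)*(-7))*((½ + 2)*(-⅐)) = (-11*42)*((5/2)*(-⅐)) = -462*(-5/14) = 165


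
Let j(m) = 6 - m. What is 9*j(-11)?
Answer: 153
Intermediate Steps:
9*j(-11) = 9*(6 - 1*(-11)) = 9*(6 + 11) = 9*17 = 153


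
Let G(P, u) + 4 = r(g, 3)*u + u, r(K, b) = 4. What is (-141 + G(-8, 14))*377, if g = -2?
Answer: -28275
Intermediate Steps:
G(P, u) = -4 + 5*u (G(P, u) = -4 + (4*u + u) = -4 + 5*u)
(-141 + G(-8, 14))*377 = (-141 + (-4 + 5*14))*377 = (-141 + (-4 + 70))*377 = (-141 + 66)*377 = -75*377 = -28275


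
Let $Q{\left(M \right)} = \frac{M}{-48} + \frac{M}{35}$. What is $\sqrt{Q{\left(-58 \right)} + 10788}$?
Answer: $\frac{\sqrt{1902924030}}{420} \approx 103.86$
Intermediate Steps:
$Q{\left(M \right)} = \frac{13 M}{1680}$ ($Q{\left(M \right)} = M \left(- \frac{1}{48}\right) + M \frac{1}{35} = - \frac{M}{48} + \frac{M}{35} = \frac{13 M}{1680}$)
$\sqrt{Q{\left(-58 \right)} + 10788} = \sqrt{\frac{13}{1680} \left(-58\right) + 10788} = \sqrt{- \frac{377}{840} + 10788} = \sqrt{\frac{9061543}{840}} = \frac{\sqrt{1902924030}}{420}$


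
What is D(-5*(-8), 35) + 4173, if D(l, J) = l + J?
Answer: 4248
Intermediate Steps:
D(l, J) = J + l
D(-5*(-8), 35) + 4173 = (35 - 5*(-8)) + 4173 = (35 + 40) + 4173 = 75 + 4173 = 4248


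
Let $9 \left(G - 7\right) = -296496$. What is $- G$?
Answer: $32937$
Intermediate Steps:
$G = -32937$ ($G = 7 + \frac{1}{9} \left(-296496\right) = 7 - 32944 = -32937$)
$- G = \left(-1\right) \left(-32937\right) = 32937$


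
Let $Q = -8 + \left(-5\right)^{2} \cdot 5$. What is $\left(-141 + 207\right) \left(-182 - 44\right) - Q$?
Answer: $-15033$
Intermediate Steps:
$Q = 117$ ($Q = -8 + 25 \cdot 5 = -8 + 125 = 117$)
$\left(-141 + 207\right) \left(-182 - 44\right) - Q = \left(-141 + 207\right) \left(-182 - 44\right) - 117 = 66 \left(-226\right) - 117 = -14916 - 117 = -15033$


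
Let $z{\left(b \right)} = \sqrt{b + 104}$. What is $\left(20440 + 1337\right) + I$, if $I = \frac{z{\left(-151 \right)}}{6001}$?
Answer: $21777 + \frac{i \sqrt{47}}{6001} \approx 21777.0 + 0.0011424 i$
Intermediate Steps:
$z{\left(b \right)} = \sqrt{104 + b}$
$I = \frac{i \sqrt{47}}{6001}$ ($I = \frac{\sqrt{104 - 151}}{6001} = \sqrt{-47} \cdot \frac{1}{6001} = i \sqrt{47} \cdot \frac{1}{6001} = \frac{i \sqrt{47}}{6001} \approx 0.0011424 i$)
$\left(20440 + 1337\right) + I = \left(20440 + 1337\right) + \frac{i \sqrt{47}}{6001} = 21777 + \frac{i \sqrt{47}}{6001}$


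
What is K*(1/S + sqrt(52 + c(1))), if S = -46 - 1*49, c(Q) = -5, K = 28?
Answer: -28/95 + 28*sqrt(47) ≈ 191.66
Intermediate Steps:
S = -95 (S = -46 - 49 = -95)
K*(1/S + sqrt(52 + c(1))) = 28*(1/(-95) + sqrt(52 - 5)) = 28*(-1/95 + sqrt(47)) = -28/95 + 28*sqrt(47)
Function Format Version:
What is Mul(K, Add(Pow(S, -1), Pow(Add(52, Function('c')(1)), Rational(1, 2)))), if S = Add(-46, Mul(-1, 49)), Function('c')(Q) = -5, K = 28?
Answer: Add(Rational(-28, 95), Mul(28, Pow(47, Rational(1, 2)))) ≈ 191.66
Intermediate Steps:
S = -95 (S = Add(-46, -49) = -95)
Mul(K, Add(Pow(S, -1), Pow(Add(52, Function('c')(1)), Rational(1, 2)))) = Mul(28, Add(Pow(-95, -1), Pow(Add(52, -5), Rational(1, 2)))) = Mul(28, Add(Rational(-1, 95), Pow(47, Rational(1, 2)))) = Add(Rational(-28, 95), Mul(28, Pow(47, Rational(1, 2))))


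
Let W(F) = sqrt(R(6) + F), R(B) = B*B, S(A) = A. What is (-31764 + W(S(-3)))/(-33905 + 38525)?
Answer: -2647/385 + sqrt(33)/4620 ≈ -6.8741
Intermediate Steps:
R(B) = B**2
W(F) = sqrt(36 + F) (W(F) = sqrt(6**2 + F) = sqrt(36 + F))
(-31764 + W(S(-3)))/(-33905 + 38525) = (-31764 + sqrt(36 - 3))/(-33905 + 38525) = (-31764 + sqrt(33))/4620 = (-31764 + sqrt(33))*(1/4620) = -2647/385 + sqrt(33)/4620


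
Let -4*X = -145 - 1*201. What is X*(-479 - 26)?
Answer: -87365/2 ≈ -43683.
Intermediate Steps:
X = 173/2 (X = -(-145 - 1*201)/4 = -(-145 - 201)/4 = -¼*(-346) = 173/2 ≈ 86.500)
X*(-479 - 26) = 173*(-479 - 26)/2 = (173/2)*(-505) = -87365/2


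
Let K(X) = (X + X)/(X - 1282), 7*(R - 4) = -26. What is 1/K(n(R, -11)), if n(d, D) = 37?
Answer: -1245/74 ≈ -16.824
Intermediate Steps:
R = 2/7 (R = 4 + (⅐)*(-26) = 4 - 26/7 = 2/7 ≈ 0.28571)
K(X) = 2*X/(-1282 + X) (K(X) = (2*X)/(-1282 + X) = 2*X/(-1282 + X))
1/K(n(R, -11)) = 1/(2*37/(-1282 + 37)) = 1/(2*37/(-1245)) = 1/(2*37*(-1/1245)) = 1/(-74/1245) = -1245/74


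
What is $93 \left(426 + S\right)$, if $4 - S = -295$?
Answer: $67425$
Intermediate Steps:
$S = 299$ ($S = 4 - -295 = 4 + 295 = 299$)
$93 \left(426 + S\right) = 93 \left(426 + 299\right) = 93 \cdot 725 = 67425$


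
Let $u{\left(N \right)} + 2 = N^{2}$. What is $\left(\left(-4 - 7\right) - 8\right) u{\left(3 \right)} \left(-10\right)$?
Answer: $1330$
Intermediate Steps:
$u{\left(N \right)} = -2 + N^{2}$
$\left(\left(-4 - 7\right) - 8\right) u{\left(3 \right)} \left(-10\right) = \left(\left(-4 - 7\right) - 8\right) \left(-2 + 3^{2}\right) \left(-10\right) = \left(\left(-4 - 7\right) - 8\right) \left(-2 + 9\right) \left(-10\right) = \left(-11 - 8\right) 7 \left(-10\right) = \left(-19\right) 7 \left(-10\right) = \left(-133\right) \left(-10\right) = 1330$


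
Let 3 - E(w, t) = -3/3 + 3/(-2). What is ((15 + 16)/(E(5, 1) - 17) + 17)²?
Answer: 108241/529 ≈ 204.61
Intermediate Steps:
E(w, t) = 11/2 (E(w, t) = 3 - (-3/3 + 3/(-2)) = 3 - (-3*⅓ + 3*(-½)) = 3 - (-1 - 3/2) = 3 - 1*(-5/2) = 3 + 5/2 = 11/2)
((15 + 16)/(E(5, 1) - 17) + 17)² = ((15 + 16)/(11/2 - 17) + 17)² = (31/(-23/2) + 17)² = (31*(-2/23) + 17)² = (-62/23 + 17)² = (329/23)² = 108241/529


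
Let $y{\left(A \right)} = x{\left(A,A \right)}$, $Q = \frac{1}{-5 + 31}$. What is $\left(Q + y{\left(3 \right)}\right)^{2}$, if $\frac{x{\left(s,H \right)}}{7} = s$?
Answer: $\frac{299209}{676} \approx 442.62$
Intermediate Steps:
$Q = \frac{1}{26} \approx 0.038462$
$x{\left(s,H \right)} = 7 s$
$y{\left(A \right)} = 7 A$
$\left(Q + y{\left(3 \right)}\right)^{2} = \left(\frac{1}{26} + 7 \cdot 3\right)^{2} = \left(\frac{1}{26} + 21\right)^{2} = \left(\frac{547}{26}\right)^{2} = \frac{299209}{676}$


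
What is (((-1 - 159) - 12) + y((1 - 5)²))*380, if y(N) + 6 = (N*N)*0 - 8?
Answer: -70680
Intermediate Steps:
y(N) = -14 (y(N) = -6 + ((N*N)*0 - 8) = -6 + (N²*0 - 8) = -6 + (0 - 8) = -6 - 8 = -14)
(((-1 - 159) - 12) + y((1 - 5)²))*380 = (((-1 - 159) - 12) - 14)*380 = ((-160 - 12) - 14)*380 = (-172 - 14)*380 = -186*380 = -70680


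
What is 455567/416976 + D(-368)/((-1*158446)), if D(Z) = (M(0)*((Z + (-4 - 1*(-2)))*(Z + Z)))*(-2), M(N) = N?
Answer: 65081/59568 ≈ 1.0926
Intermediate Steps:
D(Z) = 0 (D(Z) = (0*((Z + (-4 - 1*(-2)))*(Z + Z)))*(-2) = (0*((Z + (-4 + 2))*(2*Z)))*(-2) = (0*((Z - 2)*(2*Z)))*(-2) = (0*((-2 + Z)*(2*Z)))*(-2) = (0*(2*Z*(-2 + Z)))*(-2) = 0*(-2) = 0)
455567/416976 + D(-368)/((-1*158446)) = 455567/416976 + 0/((-1*158446)) = 455567*(1/416976) + 0/(-158446) = 65081/59568 + 0*(-1/158446) = 65081/59568 + 0 = 65081/59568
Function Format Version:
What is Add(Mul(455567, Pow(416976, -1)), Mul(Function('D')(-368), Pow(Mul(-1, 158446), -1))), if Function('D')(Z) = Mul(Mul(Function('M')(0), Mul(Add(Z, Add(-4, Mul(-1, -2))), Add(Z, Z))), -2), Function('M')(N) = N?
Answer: Rational(65081, 59568) ≈ 1.0926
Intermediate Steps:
Function('D')(Z) = 0 (Function('D')(Z) = Mul(Mul(0, Mul(Add(Z, Add(-4, Mul(-1, -2))), Add(Z, Z))), -2) = Mul(Mul(0, Mul(Add(Z, Add(-4, 2)), Mul(2, Z))), -2) = Mul(Mul(0, Mul(Add(Z, -2), Mul(2, Z))), -2) = Mul(Mul(0, Mul(Add(-2, Z), Mul(2, Z))), -2) = Mul(Mul(0, Mul(2, Z, Add(-2, Z))), -2) = Mul(0, -2) = 0)
Add(Mul(455567, Pow(416976, -1)), Mul(Function('D')(-368), Pow(Mul(-1, 158446), -1))) = Add(Mul(455567, Pow(416976, -1)), Mul(0, Pow(Mul(-1, 158446), -1))) = Add(Mul(455567, Rational(1, 416976)), Mul(0, Pow(-158446, -1))) = Add(Rational(65081, 59568), Mul(0, Rational(-1, 158446))) = Add(Rational(65081, 59568), 0) = Rational(65081, 59568)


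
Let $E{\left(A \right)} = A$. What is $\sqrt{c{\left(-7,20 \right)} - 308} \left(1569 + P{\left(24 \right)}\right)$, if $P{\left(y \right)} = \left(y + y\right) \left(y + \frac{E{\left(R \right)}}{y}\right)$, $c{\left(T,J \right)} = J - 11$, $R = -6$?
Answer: $2709 i \sqrt{299} \approx 46843.0 i$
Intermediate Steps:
$c{\left(T,J \right)} = -11 + J$
$P{\left(y \right)} = 2 y \left(y - \frac{6}{y}\right)$ ($P{\left(y \right)} = \left(y + y\right) \left(y - \frac{6}{y}\right) = 2 y \left(y - \frac{6}{y}\right)$)
$\sqrt{c{\left(-7,20 \right)} - 308} \left(1569 + P{\left(24 \right)}\right) = \sqrt{\left(-11 + 20\right) - 308} \left(1569 - \left(12 - 2 \cdot 24^{2}\right)\right) = \sqrt{9 - 308} \left(1569 + \left(-12 + 2 \cdot 576\right)\right) = \sqrt{-299} \left(1569 + \left(-12 + 1152\right)\right) = i \sqrt{299} \left(1569 + 1140\right) = i \sqrt{299} \cdot 2709 = 2709 i \sqrt{299}$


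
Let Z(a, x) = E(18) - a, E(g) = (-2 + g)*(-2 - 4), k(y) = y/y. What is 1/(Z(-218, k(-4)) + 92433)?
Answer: 1/92555 ≈ 1.0804e-5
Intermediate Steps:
k(y) = 1
E(g) = 12 - 6*g (E(g) = (-2 + g)*(-6) = 12 - 6*g)
Z(a, x) = -96 - a (Z(a, x) = (12 - 6*18) - a = (12 - 108) - a = -96 - a)
1/(Z(-218, k(-4)) + 92433) = 1/((-96 - 1*(-218)) + 92433) = 1/((-96 + 218) + 92433) = 1/(122 + 92433) = 1/92555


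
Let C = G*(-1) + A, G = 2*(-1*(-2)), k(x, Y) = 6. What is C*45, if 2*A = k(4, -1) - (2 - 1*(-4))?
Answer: -180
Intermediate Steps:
G = 4 (G = 2*2 = 4)
A = 0 (A = (6 - (2 - 1*(-4)))/2 = (6 - (2 + 4))/2 = (6 - 1*6)/2 = (6 - 6)/2 = (½)*0 = 0)
C = -4 (C = 4*(-1) + 0 = -4 + 0 = -4)
C*45 = -4*45 = -180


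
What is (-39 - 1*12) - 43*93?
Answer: -4050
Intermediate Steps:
(-39 - 1*12) - 43*93 = (-39 - 12) - 3999 = -51 - 3999 = -4050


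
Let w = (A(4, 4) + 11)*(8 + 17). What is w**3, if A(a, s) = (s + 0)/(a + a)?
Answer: 190109375/8 ≈ 2.3764e+7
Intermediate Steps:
A(a, s) = s/(2*a) (A(a, s) = s/((2*a)) = s*(1/(2*a)) = s/(2*a))
w = 575/2 (w = ((1/2)*4/4 + 11)*(8 + 17) = ((1/2)*4*(1/4) + 11)*25 = (1/2 + 11)*25 = (23/2)*25 = 575/2 ≈ 287.50)
w**3 = (575/2)**3 = 190109375/8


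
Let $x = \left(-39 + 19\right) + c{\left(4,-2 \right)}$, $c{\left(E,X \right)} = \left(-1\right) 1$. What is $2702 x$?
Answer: $-56742$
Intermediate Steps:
$c{\left(E,X \right)} = -1$
$x = -21$ ($x = \left(-39 + 19\right) - 1 = -20 - 1 = -21$)
$2702 x = 2702 \left(-21\right) = -56742$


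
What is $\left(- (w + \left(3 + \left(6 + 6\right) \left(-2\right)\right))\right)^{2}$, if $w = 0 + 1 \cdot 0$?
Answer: $441$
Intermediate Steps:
$w = 0$ ($w = 0 + 0 = 0$)
$\left(- (w + \left(3 + \left(6 + 6\right) \left(-2\right)\right))\right)^{2} = \left(- (0 + \left(3 + \left(6 + 6\right) \left(-2\right)\right))\right)^{2} = \left(- (0 + \left(3 + 12 \left(-2\right)\right))\right)^{2} = \left(- (0 + \left(3 - 24\right))\right)^{2} = \left(- (0 - 21)\right)^{2} = \left(\left(-1\right) \left(-21\right)\right)^{2} = 21^{2} = 441$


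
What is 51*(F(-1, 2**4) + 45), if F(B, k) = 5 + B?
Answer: 2499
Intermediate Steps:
51*(F(-1, 2**4) + 45) = 51*((5 - 1) + 45) = 51*(4 + 45) = 51*49 = 2499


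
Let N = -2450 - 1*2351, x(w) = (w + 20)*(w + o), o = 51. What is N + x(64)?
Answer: 4859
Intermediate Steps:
x(w) = (20 + w)*(51 + w) (x(w) = (w + 20)*(w + 51) = (20 + w)*(51 + w))
N = -4801 (N = -2450 - 2351 = -4801)
N + x(64) = -4801 + (1020 + 64² + 71*64) = -4801 + (1020 + 4096 + 4544) = -4801 + 9660 = 4859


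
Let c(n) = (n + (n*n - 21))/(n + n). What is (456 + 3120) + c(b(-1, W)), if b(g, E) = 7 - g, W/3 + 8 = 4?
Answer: 57267/16 ≈ 3579.2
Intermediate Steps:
W = -12 (W = -24 + 3*4 = -24 + 12 = -12)
c(n) = (-21 + n + n²)/(2*n) (c(n) = (n + (n² - 21))/((2*n)) = (n + (-21 + n²))*(1/(2*n)) = (-21 + n + n²)*(1/(2*n)) = (-21 + n + n²)/(2*n))
(456 + 3120) + c(b(-1, W)) = (456 + 3120) + (-21 + (7 - 1*(-1))*(1 + (7 - 1*(-1))))/(2*(7 - 1*(-1))) = 3576 + (-21 + (7 + 1)*(1 + (7 + 1)))/(2*(7 + 1)) = 3576 + (½)*(-21 + 8*(1 + 8))/8 = 3576 + (½)*(⅛)*(-21 + 8*9) = 3576 + (½)*(⅛)*(-21 + 72) = 3576 + (½)*(⅛)*51 = 3576 + 51/16 = 57267/16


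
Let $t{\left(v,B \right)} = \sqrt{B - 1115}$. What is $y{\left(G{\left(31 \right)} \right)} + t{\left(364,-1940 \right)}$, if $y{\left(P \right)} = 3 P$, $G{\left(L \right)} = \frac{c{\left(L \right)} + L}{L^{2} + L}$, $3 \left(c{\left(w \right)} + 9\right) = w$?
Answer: $\frac{97}{992} + i \sqrt{3055} \approx 0.097782 + 55.272 i$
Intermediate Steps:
$c{\left(w \right)} = -9 + \frac{w}{3}$
$t{\left(v,B \right)} = \sqrt{-1115 + B}$
$G{\left(L \right)} = \frac{-9 + \frac{4 L}{3}}{L + L^{2}}$ ($G{\left(L \right)} = \frac{\left(-9 + \frac{L}{3}\right) + L}{L^{2} + L} = \frac{-9 + \frac{4 L}{3}}{L + L^{2}}$)
$y{\left(G{\left(31 \right)} \right)} + t{\left(364,-1940 \right)} = 3 \frac{-27 + 4 \cdot 31}{3 \cdot 31 \left(1 + 31\right)} + \sqrt{-1115 - 1940} = 3 \cdot \frac{1}{3} \cdot \frac{1}{31} \cdot \frac{1}{32} \left(-27 + 124\right) + \sqrt{-3055} = 3 \cdot \frac{1}{3} \cdot \frac{1}{31} \cdot \frac{1}{32} \cdot 97 + i \sqrt{3055} = 3 \cdot \frac{97}{2976} + i \sqrt{3055} = \frac{97}{992} + i \sqrt{3055}$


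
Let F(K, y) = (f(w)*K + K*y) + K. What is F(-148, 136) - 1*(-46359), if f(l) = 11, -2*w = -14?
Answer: 24455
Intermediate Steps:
w = 7 (w = -½*(-14) = 7)
F(K, y) = 12*K + K*y (F(K, y) = (11*K + K*y) + K = 12*K + K*y)
F(-148, 136) - 1*(-46359) = -148*(12 + 136) - 1*(-46359) = -148*148 + 46359 = -21904 + 46359 = 24455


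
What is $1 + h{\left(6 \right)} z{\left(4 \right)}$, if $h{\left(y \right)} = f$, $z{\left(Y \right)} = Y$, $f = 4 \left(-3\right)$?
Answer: $-47$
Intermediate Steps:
$f = -12$
$h{\left(y \right)} = -12$
$1 + h{\left(6 \right)} z{\left(4 \right)} = 1 - 48 = -47$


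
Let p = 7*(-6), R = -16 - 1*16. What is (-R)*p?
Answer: -1344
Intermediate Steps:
R = -32 (R = -16 - 16 = -32)
p = -42
(-R)*p = -1*(-32)*(-42) = 32*(-42) = -1344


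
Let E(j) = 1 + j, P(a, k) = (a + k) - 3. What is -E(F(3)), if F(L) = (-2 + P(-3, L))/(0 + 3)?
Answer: 2/3 ≈ 0.66667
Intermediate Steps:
P(a, k) = -3 + a + k
F(L) = -8/3 + L/3 (F(L) = (-2 + (-3 - 3 + L))/(0 + 3) = (-2 + (-6 + L))/3 = (-8 + L)*(1/3) = -8/3 + L/3)
-E(F(3)) = -(1 + (-8/3 + (1/3)*3)) = -(1 + (-8/3 + 1)) = -(1 - 5/3) = -1*(-2/3) = 2/3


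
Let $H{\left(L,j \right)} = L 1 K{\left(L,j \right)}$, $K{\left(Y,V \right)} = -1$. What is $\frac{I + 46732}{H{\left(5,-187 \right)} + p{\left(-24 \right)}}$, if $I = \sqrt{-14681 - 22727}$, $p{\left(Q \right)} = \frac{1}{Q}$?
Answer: $- \frac{1121568}{121} - \frac{96 i \sqrt{2338}}{121} \approx -9269.2 - 38.363 i$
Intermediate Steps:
$I = 4 i \sqrt{2338}$ ($I = \sqrt{-37408} = 4 i \sqrt{2338} \approx 193.41 i$)
$H{\left(L,j \right)} = - L$ ($H{\left(L,j \right)} = L 1 \left(-1\right) = L \left(-1\right) = - L$)
$\frac{I + 46732}{H{\left(5,-187 \right)} + p{\left(-24 \right)}} = \frac{4 i \sqrt{2338} + 46732}{\left(-1\right) 5 + \frac{1}{-24}} = \frac{46732 + 4 i \sqrt{2338}}{-5 - \frac{1}{24}} = \frac{46732 + 4 i \sqrt{2338}}{- \frac{121}{24}} = \left(46732 + 4 i \sqrt{2338}\right) \left(- \frac{24}{121}\right) = - \frac{1121568}{121} - \frac{96 i \sqrt{2338}}{121}$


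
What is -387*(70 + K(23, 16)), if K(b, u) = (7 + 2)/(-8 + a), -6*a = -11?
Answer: -981432/37 ≈ -26525.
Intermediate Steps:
a = 11/6 (a = -⅙*(-11) = 11/6 ≈ 1.8333)
K(b, u) = -54/37 (K(b, u) = (7 + 2)/(-8 + 11/6) = 9/(-37/6) = 9*(-6/37) = -54/37)
-387*(70 + K(23, 16)) = -387*(70 - 54/37) = -387*2536/37 = -981432/37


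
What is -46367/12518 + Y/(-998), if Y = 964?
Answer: -29170809/6246482 ≈ -4.6700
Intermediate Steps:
-46367/12518 + Y/(-998) = -46367/12518 + 964/(-998) = -46367*1/12518 + 964*(-1/998) = -46367/12518 - 482/499 = -29170809/6246482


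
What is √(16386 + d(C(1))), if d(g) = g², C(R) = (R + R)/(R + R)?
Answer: √16387 ≈ 128.01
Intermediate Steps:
C(R) = 1 (C(R) = (2*R)/((2*R)) = (2*R)*(1/(2*R)) = 1)
√(16386 + d(C(1))) = √(16386 + 1²) = √(16386 + 1) = √16387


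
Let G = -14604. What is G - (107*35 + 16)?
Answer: -18365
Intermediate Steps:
G - (107*35 + 16) = -14604 - (107*35 + 16) = -14604 - (3745 + 16) = -14604 - 1*3761 = -14604 - 3761 = -18365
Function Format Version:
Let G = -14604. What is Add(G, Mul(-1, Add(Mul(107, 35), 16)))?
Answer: -18365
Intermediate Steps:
Add(G, Mul(-1, Add(Mul(107, 35), 16))) = Add(-14604, Mul(-1, Add(Mul(107, 35), 16))) = Add(-14604, Mul(-1, Add(3745, 16))) = Add(-14604, Mul(-1, 3761)) = Add(-14604, -3761) = -18365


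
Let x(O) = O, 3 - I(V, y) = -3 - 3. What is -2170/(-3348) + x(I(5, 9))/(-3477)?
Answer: 40403/62586 ≈ 0.64556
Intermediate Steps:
I(V, y) = 9 (I(V, y) = 3 - (-3 - 3) = 3 - 1*(-6) = 3 + 6 = 9)
-2170/(-3348) + x(I(5, 9))/(-3477) = -2170/(-3348) + 9/(-3477) = -2170*(-1/3348) + 9*(-1/3477) = 35/54 - 3/1159 = 40403/62586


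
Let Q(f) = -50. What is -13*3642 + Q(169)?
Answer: -47396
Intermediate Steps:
-13*3642 + Q(169) = -13*3642 - 50 = -47346 - 50 = -47396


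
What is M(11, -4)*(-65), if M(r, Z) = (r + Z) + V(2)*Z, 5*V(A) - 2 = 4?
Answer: -143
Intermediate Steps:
V(A) = 6/5 (V(A) = ⅖ + (⅕)*4 = ⅖ + ⅘ = 6/5)
M(r, Z) = r + 11*Z/5 (M(r, Z) = (r + Z) + 6*Z/5 = (Z + r) + 6*Z/5 = r + 11*Z/5)
M(11, -4)*(-65) = (11 + (11/5)*(-4))*(-65) = (11 - 44/5)*(-65) = (11/5)*(-65) = -143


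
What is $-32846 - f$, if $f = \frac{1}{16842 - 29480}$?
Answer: $- \frac{415107747}{12638} \approx -32846.0$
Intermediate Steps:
$f = - \frac{1}{12638}$ ($f = \frac{1}{-12638} = - \frac{1}{12638} \approx -7.9126 \cdot 10^{-5}$)
$-32846 - f = -32846 - - \frac{1}{12638} = -32846 + \frac{1}{12638} = - \frac{415107747}{12638}$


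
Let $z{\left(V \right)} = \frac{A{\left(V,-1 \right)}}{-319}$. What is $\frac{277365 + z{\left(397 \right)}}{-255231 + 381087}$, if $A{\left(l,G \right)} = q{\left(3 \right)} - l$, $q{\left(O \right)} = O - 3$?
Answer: $\frac{11059979}{5018508} \approx 2.2038$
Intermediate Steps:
$q{\left(O \right)} = -3 + O$ ($q{\left(O \right)} = O - 3 = -3 + O$)
$A{\left(l,G \right)} = - l$ ($A{\left(l,G \right)} = \left(-3 + 3\right) - l = 0 - l = - l$)
$z{\left(V \right)} = \frac{V}{319}$ ($z{\left(V \right)} = \frac{\left(-1\right) V}{-319} = - V \left(- \frac{1}{319}\right) = \frac{V}{319}$)
$\frac{277365 + z{\left(397 \right)}}{-255231 + 381087} = \frac{277365 + \frac{1}{319} \cdot 397}{-255231 + 381087} = \frac{277365 + \frac{397}{319}}{125856} = \frac{88479832}{319} \cdot \frac{1}{125856} = \frac{11059979}{5018508}$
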